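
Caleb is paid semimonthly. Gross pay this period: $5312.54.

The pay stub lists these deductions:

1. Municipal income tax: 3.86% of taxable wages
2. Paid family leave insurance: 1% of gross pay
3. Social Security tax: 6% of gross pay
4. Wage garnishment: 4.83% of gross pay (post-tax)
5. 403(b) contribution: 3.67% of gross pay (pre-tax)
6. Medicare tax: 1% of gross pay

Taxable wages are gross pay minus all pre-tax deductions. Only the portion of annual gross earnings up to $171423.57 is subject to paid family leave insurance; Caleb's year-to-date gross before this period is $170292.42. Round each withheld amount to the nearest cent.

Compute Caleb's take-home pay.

403(b) contribution: $5312.54 × 0.0367 = $194.97
Taxable wages = $5312.54 − $194.97 = $5117.57
Municipal income tax: $5117.57 × 0.0386 = $197.54
Medicare tax: $5312.54 × 0.01 = $53.13
Social Security tax: $5312.54 × 0.06 = $318.75
Paid family leave insurance: only $171423.57 − $170292.42 = $1131.15 of this check is subject → $1131.15 × 0.01 = $11.31
Wage garnishment: $5312.54 × 0.0483 = $256.60
Total deductions = $194.97 + $197.54 + $53.13 + $318.75 + $11.31 + $256.60 = $1032.30
Net pay = $5312.54 − $1032.30 = $4280.24

$4280.24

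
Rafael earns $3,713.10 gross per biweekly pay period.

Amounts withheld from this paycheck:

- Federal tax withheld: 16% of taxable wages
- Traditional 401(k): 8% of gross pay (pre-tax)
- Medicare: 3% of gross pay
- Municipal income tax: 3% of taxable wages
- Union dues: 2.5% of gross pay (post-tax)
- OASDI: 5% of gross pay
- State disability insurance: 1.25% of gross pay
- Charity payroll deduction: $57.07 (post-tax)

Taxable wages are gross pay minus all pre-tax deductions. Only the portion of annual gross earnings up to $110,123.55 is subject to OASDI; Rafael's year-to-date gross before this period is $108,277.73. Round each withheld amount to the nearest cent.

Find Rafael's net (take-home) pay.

Traditional 401(k): $3,713.10 × 0.08 = $297.05
Taxable wages = $3,713.10 − $297.05 = $3,416.05
Federal tax withheld: $3,416.05 × 0.16 = $546.57
Municipal income tax: $3,416.05 × 0.03 = $102.48
OASDI: only $110,123.55 − $108,277.73 = $1,845.82 of this check is subject → $1,845.82 × 0.05 = $92.29
State disability insurance: $3,713.10 × 0.0125 = $46.41
Medicare: $3,713.10 × 0.03 = $111.39
Charity payroll deduction: $57.07
Union dues: $3,713.10 × 0.025 = $92.83
Total deductions = $297.05 + $546.57 + $102.48 + $92.29 + $46.41 + $111.39 + $57.07 + $92.83 = $1,346.09
Net pay = $3,713.10 − $1,346.09 = $2,367.01

$2,367.01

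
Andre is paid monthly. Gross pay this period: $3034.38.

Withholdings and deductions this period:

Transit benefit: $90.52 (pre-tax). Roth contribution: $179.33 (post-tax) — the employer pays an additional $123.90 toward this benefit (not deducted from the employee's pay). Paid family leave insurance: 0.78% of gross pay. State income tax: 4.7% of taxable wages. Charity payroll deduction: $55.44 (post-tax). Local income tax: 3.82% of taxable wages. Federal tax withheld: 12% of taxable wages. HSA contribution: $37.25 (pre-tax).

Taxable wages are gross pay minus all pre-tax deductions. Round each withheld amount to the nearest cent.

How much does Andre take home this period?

HSA contribution: $37.25
Transit benefit: $90.52
Pre-tax total = $37.25 + $90.52 = $127.77
Taxable wages = $3034.38 − $127.77 = $2906.61
Local income tax: $2906.61 × 0.0382 = $111.03
State income tax: $2906.61 × 0.047 = $136.61
Federal tax withheld: $2906.61 × 0.12 = $348.79
Paid family leave insurance: $3034.38 × 0.0078 = $23.67
Roth contribution: $179.33
Charity payroll deduction: $55.44
(Employer's $123.90 toward Roth contribution is not withheld from the employee.)
Total deductions = $37.25 + $90.52 + $111.03 + $136.61 + $348.79 + $23.67 + $179.33 + $55.44 = $982.64
Net pay = $3034.38 − $982.64 = $2051.74

$2051.74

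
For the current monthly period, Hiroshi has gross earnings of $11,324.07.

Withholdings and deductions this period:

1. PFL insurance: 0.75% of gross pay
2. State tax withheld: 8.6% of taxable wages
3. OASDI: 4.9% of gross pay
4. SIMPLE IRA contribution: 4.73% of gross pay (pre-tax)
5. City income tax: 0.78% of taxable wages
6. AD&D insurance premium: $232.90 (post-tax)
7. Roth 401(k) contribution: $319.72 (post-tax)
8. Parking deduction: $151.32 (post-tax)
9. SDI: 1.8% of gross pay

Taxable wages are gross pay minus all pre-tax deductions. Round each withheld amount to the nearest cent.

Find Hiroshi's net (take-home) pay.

SIMPLE IRA contribution: $11,324.07 × 0.0473 = $535.63
Taxable wages = $11,324.07 − $535.63 = $10,788.44
City income tax: $10,788.44 × 0.0078 = $84.15
State tax withheld: $10,788.44 × 0.086 = $927.81
OASDI: $11,324.07 × 0.049 = $554.88
PFL insurance: $11,324.07 × 0.0075 = $84.93
SDI: $11,324.07 × 0.018 = $203.83
Parking deduction: $151.32
AD&D insurance premium: $232.90
Roth 401(k) contribution: $319.72
Total deductions = $535.63 + $84.15 + $927.81 + $554.88 + $84.93 + $203.83 + $151.32 + $232.90 + $319.72 = $3,095.17
Net pay = $11,324.07 − $3,095.17 = $8,228.90

$8,228.90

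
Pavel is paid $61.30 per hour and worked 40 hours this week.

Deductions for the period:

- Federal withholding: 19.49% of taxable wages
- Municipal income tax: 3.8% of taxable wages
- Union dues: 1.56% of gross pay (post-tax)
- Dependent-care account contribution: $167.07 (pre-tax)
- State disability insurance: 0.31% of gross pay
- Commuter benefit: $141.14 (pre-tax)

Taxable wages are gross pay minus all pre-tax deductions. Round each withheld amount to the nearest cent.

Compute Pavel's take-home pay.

$1598.66

Gross pay: 40 × $61.30 = $2452.00
Commuter benefit: $141.14
Dependent-care account contribution: $167.07
Pre-tax total = $141.14 + $167.07 = $308.21
Taxable wages = $2452.00 − $308.21 = $2143.79
Federal withholding: $2143.79 × 0.1949 = $417.82
Municipal income tax: $2143.79 × 0.038 = $81.46
State disability insurance: $2452.00 × 0.0031 = $7.60
Union dues: $2452.00 × 0.0156 = $38.25
Total deductions = $141.14 + $167.07 + $417.82 + $81.46 + $7.60 + $38.25 = $853.34
Net pay = $2452.00 − $853.34 = $1598.66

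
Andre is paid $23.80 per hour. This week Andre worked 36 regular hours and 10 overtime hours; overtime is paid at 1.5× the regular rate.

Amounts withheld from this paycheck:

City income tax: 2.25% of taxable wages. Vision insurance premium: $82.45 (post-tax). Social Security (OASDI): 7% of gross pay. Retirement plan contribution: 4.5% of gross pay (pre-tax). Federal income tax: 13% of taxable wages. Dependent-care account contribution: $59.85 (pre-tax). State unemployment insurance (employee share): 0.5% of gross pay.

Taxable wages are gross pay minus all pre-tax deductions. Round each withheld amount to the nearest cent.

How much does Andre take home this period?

$758.20

Regular pay: 36 × $23.80 = $856.80
Overtime pay: 10 × $23.80 × 1.5 = $357.00
Gross pay = $856.80 + $357.00 = $1,213.80
Retirement plan contribution: $1,213.80 × 0.045 = $54.62
Dependent-care account contribution: $59.85
Pre-tax total = $54.62 + $59.85 = $114.47
Taxable wages = $1,213.80 − $114.47 = $1,099.33
City income tax: $1,099.33 × 0.0225 = $24.73
Federal income tax: $1,099.33 × 0.13 = $142.91
Social Security (OASDI): $1,213.80 × 0.07 = $84.97
State unemployment insurance (employee share): $1,213.80 × 0.005 = $6.07
Vision insurance premium: $82.45
Total deductions = $54.62 + $59.85 + $24.73 + $142.91 + $84.97 + $6.07 + $82.45 = $455.60
Net pay = $1,213.80 − $455.60 = $758.20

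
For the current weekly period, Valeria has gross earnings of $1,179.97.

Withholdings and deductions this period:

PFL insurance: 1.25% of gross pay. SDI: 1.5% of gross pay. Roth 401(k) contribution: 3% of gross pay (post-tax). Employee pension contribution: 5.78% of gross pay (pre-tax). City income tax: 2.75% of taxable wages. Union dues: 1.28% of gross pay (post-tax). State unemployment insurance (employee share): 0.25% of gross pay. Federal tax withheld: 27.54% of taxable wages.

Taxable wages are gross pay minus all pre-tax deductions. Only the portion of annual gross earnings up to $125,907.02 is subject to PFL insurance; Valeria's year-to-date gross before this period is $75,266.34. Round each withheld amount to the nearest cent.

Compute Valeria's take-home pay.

$689.12

Employee pension contribution: $1,179.97 × 0.0578 = $68.20
Taxable wages = $1,179.97 − $68.20 = $1,111.77
Federal tax withheld: $1,111.77 × 0.2754 = $306.18
City income tax: $1,111.77 × 0.0275 = $30.57
State unemployment insurance (employee share): $1,179.97 × 0.0025 = $2.95
SDI: $1,179.97 × 0.015 = $17.70
PFL insurance: cap not yet reached, full $1,179.97 is subject → $1,179.97 × 0.0125 = $14.75
Roth 401(k) contribution: $1,179.97 × 0.03 = $35.40
Union dues: $1,179.97 × 0.0128 = $15.10
Total deductions = $68.20 + $306.18 + $30.57 + $2.95 + $17.70 + $14.75 + $35.40 + $15.10 = $490.85
Net pay = $1,179.97 − $490.85 = $689.12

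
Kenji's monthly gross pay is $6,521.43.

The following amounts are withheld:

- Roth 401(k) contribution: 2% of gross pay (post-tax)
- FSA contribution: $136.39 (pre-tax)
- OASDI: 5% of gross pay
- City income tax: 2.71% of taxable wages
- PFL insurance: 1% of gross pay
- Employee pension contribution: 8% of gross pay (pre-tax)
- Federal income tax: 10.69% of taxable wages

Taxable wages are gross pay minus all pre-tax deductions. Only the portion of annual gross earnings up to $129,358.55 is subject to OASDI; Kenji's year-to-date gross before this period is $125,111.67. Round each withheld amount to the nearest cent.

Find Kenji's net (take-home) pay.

Employee pension contribution: $6,521.43 × 0.08 = $521.71
FSA contribution: $136.39
Pre-tax total = $521.71 + $136.39 = $658.10
Taxable wages = $6,521.43 − $658.10 = $5,863.33
Federal income tax: $5,863.33 × 0.1069 = $626.79
City income tax: $5,863.33 × 0.0271 = $158.90
PFL insurance: $6,521.43 × 0.01 = $65.21
OASDI: only $129,358.55 − $125,111.67 = $4,246.88 of this check is subject → $4,246.88 × 0.05 = $212.34
Roth 401(k) contribution: $6,521.43 × 0.02 = $130.43
Total deductions = $521.71 + $136.39 + $626.79 + $158.90 + $65.21 + $212.34 + $130.43 = $1,851.77
Net pay = $6,521.43 − $1,851.77 = $4,669.66

$4,669.66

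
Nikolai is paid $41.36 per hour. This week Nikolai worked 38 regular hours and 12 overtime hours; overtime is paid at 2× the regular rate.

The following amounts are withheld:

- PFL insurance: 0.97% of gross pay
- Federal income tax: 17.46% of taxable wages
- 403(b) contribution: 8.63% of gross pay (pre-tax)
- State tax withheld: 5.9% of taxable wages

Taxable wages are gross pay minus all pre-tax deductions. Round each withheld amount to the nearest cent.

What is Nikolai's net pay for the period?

Regular pay: 38 × $41.36 = $1,571.68
Overtime pay: 12 × $41.36 × 2 = $992.64
Gross pay = $1,571.68 + $992.64 = $2,564.32
403(b) contribution: $2,564.32 × 0.0863 = $221.30
Taxable wages = $2,564.32 − $221.30 = $2,343.02
Federal income tax: $2,343.02 × 0.1746 = $409.09
State tax withheld: $2,343.02 × 0.059 = $138.24
PFL insurance: $2,564.32 × 0.0097 = $24.87
Total deductions = $221.30 + $409.09 + $138.24 + $24.87 = $793.50
Net pay = $2,564.32 − $793.50 = $1,770.82

$1,770.82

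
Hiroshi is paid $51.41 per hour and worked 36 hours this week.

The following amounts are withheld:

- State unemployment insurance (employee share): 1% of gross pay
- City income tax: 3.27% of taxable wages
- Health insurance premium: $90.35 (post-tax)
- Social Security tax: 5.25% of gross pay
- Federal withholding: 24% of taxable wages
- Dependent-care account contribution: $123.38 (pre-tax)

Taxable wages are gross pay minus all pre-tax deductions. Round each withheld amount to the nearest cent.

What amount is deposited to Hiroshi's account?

Gross pay: 36 × $51.41 = $1,850.76
Dependent-care account contribution: $123.38
Taxable wages = $1,850.76 − $123.38 = $1,727.38
Federal withholding: $1,727.38 × 0.24 = $414.57
City income tax: $1,727.38 × 0.0327 = $56.49
State unemployment insurance (employee share): $1,850.76 × 0.01 = $18.51
Social Security tax: $1,850.76 × 0.0525 = $97.16
Health insurance premium: $90.35
Total deductions = $123.38 + $414.57 + $56.49 + $18.51 + $97.16 + $90.35 = $800.46
Net pay = $1,850.76 − $800.46 = $1,050.30

$1,050.30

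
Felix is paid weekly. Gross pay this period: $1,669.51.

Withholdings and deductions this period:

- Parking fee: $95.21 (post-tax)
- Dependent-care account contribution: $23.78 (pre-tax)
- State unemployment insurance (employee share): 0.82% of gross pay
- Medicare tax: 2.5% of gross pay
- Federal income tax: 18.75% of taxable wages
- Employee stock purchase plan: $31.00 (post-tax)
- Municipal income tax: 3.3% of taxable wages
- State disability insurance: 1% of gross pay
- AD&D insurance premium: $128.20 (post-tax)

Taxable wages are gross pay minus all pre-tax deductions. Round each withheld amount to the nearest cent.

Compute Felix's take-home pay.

$956.31

Dependent-care account contribution: $23.78
Taxable wages = $1,669.51 − $23.78 = $1,645.73
Federal income tax: $1,645.73 × 0.1875 = $308.57
Municipal income tax: $1,645.73 × 0.033 = $54.31
Medicare tax: $1,669.51 × 0.025 = $41.74
State disability insurance: $1,669.51 × 0.01 = $16.70
State unemployment insurance (employee share): $1,669.51 × 0.0082 = $13.69
Employee stock purchase plan: $31.00
Parking fee: $95.21
AD&D insurance premium: $128.20
Total deductions = $23.78 + $308.57 + $54.31 + $41.74 + $16.70 + $13.69 + $31.00 + $95.21 + $128.20 = $713.20
Net pay = $1,669.51 − $713.20 = $956.31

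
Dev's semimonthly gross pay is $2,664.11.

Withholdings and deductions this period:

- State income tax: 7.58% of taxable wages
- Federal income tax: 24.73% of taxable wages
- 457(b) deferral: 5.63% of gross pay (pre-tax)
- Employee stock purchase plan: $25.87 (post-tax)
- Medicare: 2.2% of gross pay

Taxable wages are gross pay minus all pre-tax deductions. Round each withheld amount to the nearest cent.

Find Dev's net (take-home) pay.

$1,617.33

457(b) deferral: $2,664.11 × 0.0563 = $149.99
Taxable wages = $2,664.11 − $149.99 = $2,514.12
Federal income tax: $2,514.12 × 0.2473 = $621.74
State income tax: $2,514.12 × 0.0758 = $190.57
Medicare: $2,664.11 × 0.022 = $58.61
Employee stock purchase plan: $25.87
Total deductions = $149.99 + $621.74 + $190.57 + $58.61 + $25.87 = $1,046.78
Net pay = $2,664.11 − $1,046.78 = $1,617.33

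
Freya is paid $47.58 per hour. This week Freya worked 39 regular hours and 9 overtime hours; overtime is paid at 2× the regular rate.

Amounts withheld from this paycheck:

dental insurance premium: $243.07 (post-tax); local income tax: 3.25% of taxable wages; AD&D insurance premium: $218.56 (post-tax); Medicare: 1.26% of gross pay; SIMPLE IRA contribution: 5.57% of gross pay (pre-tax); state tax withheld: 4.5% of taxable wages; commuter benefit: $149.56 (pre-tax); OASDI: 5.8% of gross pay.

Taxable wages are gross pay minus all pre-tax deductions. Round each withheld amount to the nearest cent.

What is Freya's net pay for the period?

Regular pay: 39 × $47.58 = $1855.62
Overtime pay: 9 × $47.58 × 2 = $856.44
Gross pay = $1855.62 + $856.44 = $2712.06
Commuter benefit: $149.56
SIMPLE IRA contribution: $2712.06 × 0.0557 = $151.06
Pre-tax total = $149.56 + $151.06 = $300.62
Taxable wages = $2712.06 − $300.62 = $2411.44
Local income tax: $2411.44 × 0.0325 = $78.37
State tax withheld: $2411.44 × 0.045 = $108.51
Medicare: $2712.06 × 0.0126 = $34.17
OASDI: $2712.06 × 0.058 = $157.30
Dental insurance premium: $243.07
AD&D insurance premium: $218.56
Total deductions = $149.56 + $151.06 + $78.37 + $108.51 + $34.17 + $157.30 + $243.07 + $218.56 = $1140.60
Net pay = $2712.06 − $1140.60 = $1571.46

$1571.46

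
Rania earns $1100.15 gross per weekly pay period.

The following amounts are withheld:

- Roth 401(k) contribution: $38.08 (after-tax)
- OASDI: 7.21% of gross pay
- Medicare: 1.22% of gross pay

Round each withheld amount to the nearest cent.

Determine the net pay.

Medicare: $1100.15 × 0.0122 = $13.42
OASDI: $1100.15 × 0.0721 = $79.32
Roth 401(k) contribution: $38.08
Total deductions = $13.42 + $79.32 + $38.08 = $130.82
Net pay = $1100.15 − $130.82 = $969.33

$969.33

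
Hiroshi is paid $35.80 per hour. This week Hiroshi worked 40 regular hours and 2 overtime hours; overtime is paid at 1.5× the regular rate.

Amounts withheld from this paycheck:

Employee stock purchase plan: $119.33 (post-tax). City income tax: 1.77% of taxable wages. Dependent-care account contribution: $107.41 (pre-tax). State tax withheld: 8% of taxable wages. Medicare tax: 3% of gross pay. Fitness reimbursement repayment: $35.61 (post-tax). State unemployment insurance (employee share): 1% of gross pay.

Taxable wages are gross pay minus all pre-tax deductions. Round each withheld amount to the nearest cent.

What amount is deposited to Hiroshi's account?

$1075.57

Regular pay: 40 × $35.80 = $1432.00
Overtime pay: 2 × $35.80 × 1.5 = $107.40
Gross pay = $1432.00 + $107.40 = $1539.40
Dependent-care account contribution: $107.41
Taxable wages = $1539.40 − $107.41 = $1431.99
City income tax: $1431.99 × 0.0177 = $25.35
State tax withheld: $1431.99 × 0.08 = $114.56
Medicare tax: $1539.40 × 0.03 = $46.18
State unemployment insurance (employee share): $1539.40 × 0.01 = $15.39
Employee stock purchase plan: $119.33
Fitness reimbursement repayment: $35.61
Total deductions = $107.41 + $25.35 + $114.56 + $46.18 + $15.39 + $119.33 + $35.61 = $463.83
Net pay = $1539.40 − $463.83 = $1075.57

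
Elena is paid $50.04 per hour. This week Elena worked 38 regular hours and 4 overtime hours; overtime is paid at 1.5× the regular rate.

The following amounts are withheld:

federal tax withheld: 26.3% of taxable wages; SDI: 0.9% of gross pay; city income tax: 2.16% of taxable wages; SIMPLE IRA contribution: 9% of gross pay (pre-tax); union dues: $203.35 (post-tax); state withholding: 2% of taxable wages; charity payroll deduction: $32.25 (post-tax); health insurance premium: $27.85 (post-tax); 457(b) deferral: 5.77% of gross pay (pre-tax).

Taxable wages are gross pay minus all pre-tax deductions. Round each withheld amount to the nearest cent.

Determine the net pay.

$1021.69

Regular pay: 38 × $50.04 = $1901.52
Overtime pay: 4 × $50.04 × 1.5 = $300.24
Gross pay = $1901.52 + $300.24 = $2201.76
SIMPLE IRA contribution: $2201.76 × 0.09 = $198.16
457(b) deferral: $2201.76 × 0.0577 = $127.04
Pre-tax total = $198.16 + $127.04 = $325.20
Taxable wages = $2201.76 − $325.20 = $1876.56
State withholding: $1876.56 × 0.02 = $37.53
City income tax: $1876.56 × 0.0216 = $40.53
Federal tax withheld: $1876.56 × 0.263 = $493.54
SDI: $2201.76 × 0.009 = $19.82
Health insurance premium: $27.85
Charity payroll deduction: $32.25
Union dues: $203.35
Total deductions = $198.16 + $127.04 + $37.53 + $40.53 + $493.54 + $19.82 + $27.85 + $32.25 + $203.35 = $1180.07
Net pay = $2201.76 − $1180.07 = $1021.69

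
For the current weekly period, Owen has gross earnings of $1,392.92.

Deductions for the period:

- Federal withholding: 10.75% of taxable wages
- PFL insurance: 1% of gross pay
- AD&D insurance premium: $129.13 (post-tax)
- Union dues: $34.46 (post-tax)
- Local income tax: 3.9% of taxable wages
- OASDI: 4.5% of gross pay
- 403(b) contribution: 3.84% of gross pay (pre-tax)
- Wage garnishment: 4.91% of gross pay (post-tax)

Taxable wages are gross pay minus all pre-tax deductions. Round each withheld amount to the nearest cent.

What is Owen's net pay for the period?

403(b) contribution: $1,392.92 × 0.0384 = $53.49
Taxable wages = $1,392.92 − $53.49 = $1,339.43
Local income tax: $1,339.43 × 0.039 = $52.24
Federal withholding: $1,339.43 × 0.1075 = $143.99
PFL insurance: $1,392.92 × 0.01 = $13.93
OASDI: $1,392.92 × 0.045 = $62.68
AD&D insurance premium: $129.13
Union dues: $34.46
Wage garnishment: $1,392.92 × 0.0491 = $68.39
Total deductions = $53.49 + $52.24 + $143.99 + $13.93 + $62.68 + $129.13 + $34.46 + $68.39 = $558.31
Net pay = $1,392.92 − $558.31 = $834.61

$834.61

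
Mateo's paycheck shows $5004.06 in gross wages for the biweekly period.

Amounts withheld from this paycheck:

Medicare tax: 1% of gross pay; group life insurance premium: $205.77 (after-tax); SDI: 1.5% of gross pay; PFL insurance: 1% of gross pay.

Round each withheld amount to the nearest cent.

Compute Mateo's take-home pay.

$4623.15

Medicare tax: $5004.06 × 0.01 = $50.04
SDI: $5004.06 × 0.015 = $75.06
PFL insurance: $5004.06 × 0.01 = $50.04
Group life insurance premium: $205.77
Total deductions = $50.04 + $75.06 + $50.04 + $205.77 = $380.91
Net pay = $5004.06 − $380.91 = $4623.15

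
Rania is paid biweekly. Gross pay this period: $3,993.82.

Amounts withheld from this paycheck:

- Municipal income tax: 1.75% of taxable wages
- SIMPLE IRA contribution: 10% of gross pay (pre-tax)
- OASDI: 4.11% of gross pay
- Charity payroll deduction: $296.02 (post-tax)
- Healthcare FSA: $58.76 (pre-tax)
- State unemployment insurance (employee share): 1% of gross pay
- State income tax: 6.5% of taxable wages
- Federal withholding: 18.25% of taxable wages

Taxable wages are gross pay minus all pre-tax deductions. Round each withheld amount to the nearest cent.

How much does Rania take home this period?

$2,098.62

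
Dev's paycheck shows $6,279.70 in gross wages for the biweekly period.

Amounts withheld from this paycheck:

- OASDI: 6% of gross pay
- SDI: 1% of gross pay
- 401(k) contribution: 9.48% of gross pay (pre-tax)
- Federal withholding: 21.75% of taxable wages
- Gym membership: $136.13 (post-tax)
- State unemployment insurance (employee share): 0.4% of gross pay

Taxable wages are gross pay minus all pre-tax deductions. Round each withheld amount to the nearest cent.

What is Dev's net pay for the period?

401(k) contribution: $6,279.70 × 0.0948 = $595.32
Taxable wages = $6,279.70 − $595.32 = $5,684.38
Federal withholding: $5,684.38 × 0.2175 = $1,236.35
SDI: $6,279.70 × 0.01 = $62.80
State unemployment insurance (employee share): $6,279.70 × 0.004 = $25.12
OASDI: $6,279.70 × 0.06 = $376.78
Gym membership: $136.13
Total deductions = $595.32 + $1,236.35 + $62.80 + $25.12 + $376.78 + $136.13 = $2,432.50
Net pay = $6,279.70 − $2,432.50 = $3,847.20

$3,847.20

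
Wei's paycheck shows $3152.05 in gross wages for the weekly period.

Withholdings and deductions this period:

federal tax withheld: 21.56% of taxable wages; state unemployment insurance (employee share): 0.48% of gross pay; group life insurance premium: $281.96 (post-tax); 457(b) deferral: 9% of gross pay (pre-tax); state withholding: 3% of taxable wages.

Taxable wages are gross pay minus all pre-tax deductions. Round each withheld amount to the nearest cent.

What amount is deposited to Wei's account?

457(b) deferral: $3152.05 × 0.09 = $283.68
Taxable wages = $3152.05 − $283.68 = $2868.37
Federal tax withheld: $2868.37 × 0.2156 = $618.42
State withholding: $2868.37 × 0.03 = $86.05
State unemployment insurance (employee share): $3152.05 × 0.0048 = $15.13
Group life insurance premium: $281.96
Total deductions = $283.68 + $618.42 + $86.05 + $15.13 + $281.96 = $1285.24
Net pay = $3152.05 − $1285.24 = $1866.81

$1866.81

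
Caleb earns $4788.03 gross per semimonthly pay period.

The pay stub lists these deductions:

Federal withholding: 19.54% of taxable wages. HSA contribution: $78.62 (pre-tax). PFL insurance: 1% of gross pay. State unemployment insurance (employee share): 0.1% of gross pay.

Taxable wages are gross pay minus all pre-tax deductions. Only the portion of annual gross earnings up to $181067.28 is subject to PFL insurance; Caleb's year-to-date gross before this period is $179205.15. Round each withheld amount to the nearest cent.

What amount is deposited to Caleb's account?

$3765.78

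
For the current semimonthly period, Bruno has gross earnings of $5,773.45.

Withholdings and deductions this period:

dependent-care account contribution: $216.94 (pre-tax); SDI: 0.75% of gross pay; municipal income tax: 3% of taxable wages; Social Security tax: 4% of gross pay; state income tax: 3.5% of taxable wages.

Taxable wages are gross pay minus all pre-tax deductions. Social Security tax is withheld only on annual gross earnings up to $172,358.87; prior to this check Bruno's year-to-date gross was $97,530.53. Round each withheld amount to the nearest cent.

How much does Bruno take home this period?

Dependent-care account contribution: $216.94
Taxable wages = $5,773.45 − $216.94 = $5,556.51
State income tax: $5,556.51 × 0.035 = $194.48
Municipal income tax: $5,556.51 × 0.03 = $166.70
SDI: $5,773.45 × 0.0075 = $43.30
Social Security tax: cap not yet reached, full $5,773.45 is subject → $5,773.45 × 0.04 = $230.94
Total deductions = $216.94 + $194.48 + $166.70 + $43.30 + $230.94 = $852.36
Net pay = $5,773.45 − $852.36 = $4,921.09

$4,921.09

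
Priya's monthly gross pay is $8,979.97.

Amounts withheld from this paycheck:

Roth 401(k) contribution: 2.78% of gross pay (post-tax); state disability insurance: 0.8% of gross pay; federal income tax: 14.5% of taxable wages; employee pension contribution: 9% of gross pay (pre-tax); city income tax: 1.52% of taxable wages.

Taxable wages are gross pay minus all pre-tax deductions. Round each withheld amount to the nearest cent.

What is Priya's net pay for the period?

Employee pension contribution: $8,979.97 × 0.09 = $808.20
Taxable wages = $8,979.97 − $808.20 = $8,171.77
Federal income tax: $8,171.77 × 0.145 = $1,184.91
City income tax: $8,171.77 × 0.0152 = $124.21
State disability insurance: $8,979.97 × 0.008 = $71.84
Roth 401(k) contribution: $8,979.97 × 0.0278 = $249.64
Total deductions = $808.20 + $1,184.91 + $124.21 + $71.84 + $249.64 = $2,438.80
Net pay = $8,979.97 − $2,438.80 = $6,541.17

$6,541.17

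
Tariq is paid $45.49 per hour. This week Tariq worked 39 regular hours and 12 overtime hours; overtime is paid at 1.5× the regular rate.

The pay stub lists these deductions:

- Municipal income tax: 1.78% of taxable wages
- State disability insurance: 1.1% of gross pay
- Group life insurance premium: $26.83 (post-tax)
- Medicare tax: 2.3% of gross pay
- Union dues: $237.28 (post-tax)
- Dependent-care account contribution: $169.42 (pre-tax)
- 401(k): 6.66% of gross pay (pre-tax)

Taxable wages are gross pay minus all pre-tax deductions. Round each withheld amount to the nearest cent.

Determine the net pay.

Regular pay: 39 × $45.49 = $1,774.11
Overtime pay: 12 × $45.49 × 1.5 = $818.82
Gross pay = $1,774.11 + $818.82 = $2,592.93
Dependent-care account contribution: $169.42
401(k): $2,592.93 × 0.0666 = $172.69
Pre-tax total = $169.42 + $172.69 = $342.11
Taxable wages = $2,592.93 − $342.11 = $2,250.82
Municipal income tax: $2,250.82 × 0.0178 = $40.06
Medicare tax: $2,592.93 × 0.023 = $59.64
State disability insurance: $2,592.93 × 0.011 = $28.52
Union dues: $237.28
Group life insurance premium: $26.83
Total deductions = $169.42 + $172.69 + $40.06 + $59.64 + $28.52 + $237.28 + $26.83 = $734.44
Net pay = $2,592.93 − $734.44 = $1,858.49

$1,858.49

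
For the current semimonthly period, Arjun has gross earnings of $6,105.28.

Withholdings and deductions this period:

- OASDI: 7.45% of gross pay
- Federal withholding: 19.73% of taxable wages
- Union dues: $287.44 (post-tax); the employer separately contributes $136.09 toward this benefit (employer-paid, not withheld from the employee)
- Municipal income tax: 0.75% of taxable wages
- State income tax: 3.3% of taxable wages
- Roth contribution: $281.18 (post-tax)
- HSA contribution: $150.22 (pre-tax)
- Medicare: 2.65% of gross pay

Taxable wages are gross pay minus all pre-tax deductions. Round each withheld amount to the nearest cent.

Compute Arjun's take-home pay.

HSA contribution: $150.22
Taxable wages = $6,105.28 − $150.22 = $5,955.06
Federal withholding: $5,955.06 × 0.1973 = $1,174.93
State income tax: $5,955.06 × 0.033 = $196.52
Municipal income tax: $5,955.06 × 0.0075 = $44.66
Medicare: $6,105.28 × 0.0265 = $161.79
OASDI: $6,105.28 × 0.0745 = $454.84
Union dues: $287.44
Roth contribution: $281.18
(Employer's $136.09 toward union dues is not withheld from the employee.)
Total deductions = $150.22 + $1,174.93 + $196.52 + $44.66 + $161.79 + $454.84 + $287.44 + $281.18 = $2,751.58
Net pay = $6,105.28 − $2,751.58 = $3,353.70

$3,353.70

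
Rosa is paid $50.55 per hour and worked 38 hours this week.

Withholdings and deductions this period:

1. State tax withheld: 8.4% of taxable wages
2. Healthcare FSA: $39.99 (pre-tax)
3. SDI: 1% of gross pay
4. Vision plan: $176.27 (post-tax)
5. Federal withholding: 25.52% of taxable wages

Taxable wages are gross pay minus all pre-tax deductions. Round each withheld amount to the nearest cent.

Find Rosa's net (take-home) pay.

Gross pay: 38 × $50.55 = $1920.90
Healthcare FSA: $39.99
Taxable wages = $1920.90 − $39.99 = $1880.91
State tax withheld: $1880.91 × 0.084 = $158.00
Federal withholding: $1880.91 × 0.2552 = $480.01
SDI: $1920.90 × 0.01 = $19.21
Vision plan: $176.27
Total deductions = $39.99 + $158.00 + $480.01 + $19.21 + $176.27 = $873.48
Net pay = $1920.90 − $873.48 = $1047.42

$1047.42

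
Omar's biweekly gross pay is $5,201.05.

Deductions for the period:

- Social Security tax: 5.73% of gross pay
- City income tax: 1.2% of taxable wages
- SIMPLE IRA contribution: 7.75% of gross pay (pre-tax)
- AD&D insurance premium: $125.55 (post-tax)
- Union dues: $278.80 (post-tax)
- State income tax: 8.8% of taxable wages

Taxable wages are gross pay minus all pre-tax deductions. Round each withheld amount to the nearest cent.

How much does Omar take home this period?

$3,615.80

SIMPLE IRA contribution: $5,201.05 × 0.0775 = $403.08
Taxable wages = $5,201.05 − $403.08 = $4,797.97
City income tax: $4,797.97 × 0.012 = $57.58
State income tax: $4,797.97 × 0.088 = $422.22
Social Security tax: $5,201.05 × 0.0573 = $298.02
Union dues: $278.80
AD&D insurance premium: $125.55
Total deductions = $403.08 + $57.58 + $422.22 + $298.02 + $278.80 + $125.55 = $1,585.25
Net pay = $5,201.05 − $1,585.25 = $3,615.80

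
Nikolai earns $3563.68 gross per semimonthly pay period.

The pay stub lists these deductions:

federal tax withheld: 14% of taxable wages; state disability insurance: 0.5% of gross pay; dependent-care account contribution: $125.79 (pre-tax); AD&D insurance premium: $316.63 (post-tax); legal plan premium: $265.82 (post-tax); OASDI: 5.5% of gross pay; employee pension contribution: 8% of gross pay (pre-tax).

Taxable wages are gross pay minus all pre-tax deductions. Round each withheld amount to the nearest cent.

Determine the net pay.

$1915.14

Dependent-care account contribution: $125.79
Employee pension contribution: $3563.68 × 0.08 = $285.09
Pre-tax total = $125.79 + $285.09 = $410.88
Taxable wages = $3563.68 − $410.88 = $3152.80
Federal tax withheld: $3152.80 × 0.14 = $441.39
State disability insurance: $3563.68 × 0.005 = $17.82
OASDI: $3563.68 × 0.055 = $196.00
Legal plan premium: $265.82
AD&D insurance premium: $316.63
Total deductions = $125.79 + $285.09 + $441.39 + $17.82 + $196.00 + $265.82 + $316.63 = $1648.54
Net pay = $3563.68 − $1648.54 = $1915.14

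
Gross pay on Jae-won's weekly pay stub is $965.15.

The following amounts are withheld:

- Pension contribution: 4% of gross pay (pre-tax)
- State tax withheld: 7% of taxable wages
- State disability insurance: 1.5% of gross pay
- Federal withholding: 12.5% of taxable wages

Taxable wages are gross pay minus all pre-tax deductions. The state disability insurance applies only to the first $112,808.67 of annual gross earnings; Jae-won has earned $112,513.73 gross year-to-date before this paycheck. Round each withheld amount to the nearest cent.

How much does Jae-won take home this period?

$741.44

Pension contribution: $965.15 × 0.04 = $38.61
Taxable wages = $965.15 − $38.61 = $926.54
Federal withholding: $926.54 × 0.125 = $115.82
State tax withheld: $926.54 × 0.07 = $64.86
State disability insurance: only $112,808.67 − $112,513.73 = $294.94 of this check is subject → $294.94 × 0.015 = $4.42
Total deductions = $38.61 + $115.82 + $64.86 + $4.42 = $223.71
Net pay = $965.15 − $223.71 = $741.44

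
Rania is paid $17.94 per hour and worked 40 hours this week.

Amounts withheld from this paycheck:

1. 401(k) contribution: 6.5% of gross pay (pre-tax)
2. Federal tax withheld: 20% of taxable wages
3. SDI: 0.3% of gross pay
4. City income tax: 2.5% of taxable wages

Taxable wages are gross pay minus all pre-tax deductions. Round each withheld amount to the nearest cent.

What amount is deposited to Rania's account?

Gross pay: 40 × $17.94 = $717.60
401(k) contribution: $717.60 × 0.065 = $46.64
Taxable wages = $717.60 − $46.64 = $670.96
City income tax: $670.96 × 0.025 = $16.77
Federal tax withheld: $670.96 × 0.2 = $134.19
SDI: $717.60 × 0.003 = $2.15
Total deductions = $46.64 + $16.77 + $134.19 + $2.15 = $199.75
Net pay = $717.60 − $199.75 = $517.85

$517.85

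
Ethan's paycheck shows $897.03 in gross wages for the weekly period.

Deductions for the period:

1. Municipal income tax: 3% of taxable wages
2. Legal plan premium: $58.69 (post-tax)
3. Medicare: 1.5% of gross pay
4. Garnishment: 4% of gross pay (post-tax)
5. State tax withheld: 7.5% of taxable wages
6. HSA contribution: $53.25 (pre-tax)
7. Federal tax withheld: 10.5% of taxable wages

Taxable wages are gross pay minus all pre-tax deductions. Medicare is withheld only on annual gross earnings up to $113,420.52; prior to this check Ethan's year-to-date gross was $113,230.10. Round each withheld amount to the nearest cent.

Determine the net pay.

HSA contribution: $53.25
Taxable wages = $897.03 − $53.25 = $843.78
State tax withheld: $843.78 × 0.075 = $63.28
Municipal income tax: $843.78 × 0.03 = $25.31
Federal tax withheld: $843.78 × 0.105 = $88.60
Medicare: only $113,420.52 − $113,230.10 = $190.42 of this check is subject → $190.42 × 0.015 = $2.86
Garnishment: $897.03 × 0.04 = $35.88
Legal plan premium: $58.69
Total deductions = $53.25 + $63.28 + $25.31 + $88.60 + $2.86 + $35.88 + $58.69 = $327.87
Net pay = $897.03 − $327.87 = $569.16

$569.16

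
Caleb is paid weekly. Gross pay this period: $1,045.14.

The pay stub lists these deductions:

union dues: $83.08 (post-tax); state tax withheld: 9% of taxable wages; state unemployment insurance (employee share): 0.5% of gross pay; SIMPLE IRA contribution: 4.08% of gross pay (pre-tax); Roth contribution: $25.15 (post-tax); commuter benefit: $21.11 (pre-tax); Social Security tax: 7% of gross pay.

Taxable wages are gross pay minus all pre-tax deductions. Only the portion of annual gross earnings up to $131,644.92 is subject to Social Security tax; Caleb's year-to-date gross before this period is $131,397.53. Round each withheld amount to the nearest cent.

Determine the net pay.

$762.28

SIMPLE IRA contribution: $1,045.14 × 0.0408 = $42.64
Commuter benefit: $21.11
Pre-tax total = $42.64 + $21.11 = $63.75
Taxable wages = $1,045.14 − $63.75 = $981.39
State tax withheld: $981.39 × 0.09 = $88.33
Social Security tax: only $131,644.92 − $131,397.53 = $247.39 of this check is subject → $247.39 × 0.07 = $17.32
State unemployment insurance (employee share): $1,045.14 × 0.005 = $5.23
Roth contribution: $25.15
Union dues: $83.08
Total deductions = $42.64 + $21.11 + $88.33 + $17.32 + $5.23 + $25.15 + $83.08 = $282.86
Net pay = $1,045.14 − $282.86 = $762.28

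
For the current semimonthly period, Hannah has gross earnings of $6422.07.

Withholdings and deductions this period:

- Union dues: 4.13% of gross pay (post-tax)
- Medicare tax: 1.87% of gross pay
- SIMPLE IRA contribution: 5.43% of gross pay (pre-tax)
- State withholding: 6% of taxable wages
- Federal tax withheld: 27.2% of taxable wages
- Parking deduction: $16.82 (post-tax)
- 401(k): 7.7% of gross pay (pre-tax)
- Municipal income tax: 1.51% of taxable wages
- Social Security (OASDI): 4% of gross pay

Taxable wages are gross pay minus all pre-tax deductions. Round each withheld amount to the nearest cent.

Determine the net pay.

$2983.41

401(k): $6422.07 × 0.077 = $494.50
SIMPLE IRA contribution: $6422.07 × 0.0543 = $348.72
Pre-tax total = $494.50 + $348.72 = $843.22
Taxable wages = $6422.07 − $843.22 = $5578.85
State withholding: $5578.85 × 0.06 = $334.73
Municipal income tax: $5578.85 × 0.0151 = $84.24
Federal tax withheld: $5578.85 × 0.272 = $1517.45
Social Security (OASDI): $6422.07 × 0.04 = $256.88
Medicare tax: $6422.07 × 0.0187 = $120.09
Parking deduction: $16.82
Union dues: $6422.07 × 0.0413 = $265.23
Total deductions = $494.50 + $348.72 + $334.73 + $84.24 + $1517.45 + $256.88 + $120.09 + $16.82 + $265.23 = $3438.66
Net pay = $6422.07 − $3438.66 = $2983.41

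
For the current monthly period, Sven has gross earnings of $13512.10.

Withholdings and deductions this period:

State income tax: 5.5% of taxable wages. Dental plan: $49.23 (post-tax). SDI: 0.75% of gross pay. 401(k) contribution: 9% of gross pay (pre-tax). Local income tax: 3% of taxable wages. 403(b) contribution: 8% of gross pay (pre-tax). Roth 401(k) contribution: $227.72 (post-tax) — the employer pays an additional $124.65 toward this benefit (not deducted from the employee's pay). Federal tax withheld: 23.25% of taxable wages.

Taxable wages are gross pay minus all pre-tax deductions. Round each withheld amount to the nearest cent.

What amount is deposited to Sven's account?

$7275.97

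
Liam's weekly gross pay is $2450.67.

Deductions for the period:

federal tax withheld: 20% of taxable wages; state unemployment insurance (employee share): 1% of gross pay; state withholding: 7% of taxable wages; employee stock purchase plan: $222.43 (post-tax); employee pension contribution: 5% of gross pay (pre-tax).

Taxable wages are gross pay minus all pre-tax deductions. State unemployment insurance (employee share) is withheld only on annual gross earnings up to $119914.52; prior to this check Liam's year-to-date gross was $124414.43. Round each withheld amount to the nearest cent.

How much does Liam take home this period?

$1477.11

Employee pension contribution: $2450.67 × 0.05 = $122.53
Taxable wages = $2450.67 − $122.53 = $2328.14
Federal tax withheld: $2328.14 × 0.2 = $465.63
State withholding: $2328.14 × 0.07 = $162.97
State unemployment insurance (employee share): annual cap $119914.52 already reached (YTD $124414.43), so $0.00
Employee stock purchase plan: $222.43
Total deductions = $122.53 + $465.63 + $162.97 + $0.00 + $222.43 = $973.56
Net pay = $2450.67 − $973.56 = $1477.11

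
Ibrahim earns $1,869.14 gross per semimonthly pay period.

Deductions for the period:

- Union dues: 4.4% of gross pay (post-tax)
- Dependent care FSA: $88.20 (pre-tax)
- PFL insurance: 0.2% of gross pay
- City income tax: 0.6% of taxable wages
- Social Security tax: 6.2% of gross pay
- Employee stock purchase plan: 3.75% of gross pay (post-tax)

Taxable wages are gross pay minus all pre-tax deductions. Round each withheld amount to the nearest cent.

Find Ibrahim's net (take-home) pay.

Dependent care FSA: $88.20
Taxable wages = $1,869.14 − $88.20 = $1,780.94
City income tax: $1,780.94 × 0.006 = $10.69
PFL insurance: $1,869.14 × 0.002 = $3.74
Social Security tax: $1,869.14 × 0.062 = $115.89
Employee stock purchase plan: $1,869.14 × 0.0375 = $70.09
Union dues: $1,869.14 × 0.044 = $82.24
Total deductions = $88.20 + $10.69 + $3.74 + $115.89 + $70.09 + $82.24 = $370.85
Net pay = $1,869.14 − $370.85 = $1,498.29

$1,498.29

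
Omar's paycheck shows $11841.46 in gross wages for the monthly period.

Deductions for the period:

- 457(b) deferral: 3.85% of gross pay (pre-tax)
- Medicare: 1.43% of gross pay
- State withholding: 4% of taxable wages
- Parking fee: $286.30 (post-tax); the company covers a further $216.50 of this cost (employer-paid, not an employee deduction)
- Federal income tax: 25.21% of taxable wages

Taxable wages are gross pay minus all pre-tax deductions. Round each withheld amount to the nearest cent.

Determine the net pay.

$7604.21

457(b) deferral: $11841.46 × 0.0385 = $455.90
Taxable wages = $11841.46 − $455.90 = $11385.56
State withholding: $11385.56 × 0.04 = $455.42
Federal income tax: $11385.56 × 0.2521 = $2870.30
Medicare: $11841.46 × 0.0143 = $169.33
Parking fee: $286.30
(Employer's $216.50 toward parking fee is not withheld from the employee.)
Total deductions = $455.90 + $455.42 + $2870.30 + $169.33 + $286.30 = $4237.25
Net pay = $11841.46 − $4237.25 = $7604.21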